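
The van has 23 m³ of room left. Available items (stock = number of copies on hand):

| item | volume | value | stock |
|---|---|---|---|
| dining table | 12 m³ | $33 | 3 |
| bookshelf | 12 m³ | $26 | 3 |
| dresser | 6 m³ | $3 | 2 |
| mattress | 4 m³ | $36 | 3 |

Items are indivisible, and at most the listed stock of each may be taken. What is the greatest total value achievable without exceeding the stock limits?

Best selections within volume 23 and stock limits:
- 1×dresser + 3×mattress: volume 18, value 111
- 3×mattress: volume 12, value 108
- 1×dining table + 2×mattress: volume 20, value 105
Best: $111.

$111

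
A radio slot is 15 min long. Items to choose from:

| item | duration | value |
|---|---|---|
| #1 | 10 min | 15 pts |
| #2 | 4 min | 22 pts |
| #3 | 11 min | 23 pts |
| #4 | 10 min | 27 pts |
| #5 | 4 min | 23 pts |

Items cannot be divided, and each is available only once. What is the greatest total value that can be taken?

50 pts

Check high-value combinations within 15 min:
- #4+#5: duration 10+4=14, value 27+23=50
- #2+#4: duration 4+10=14, value 22+27=49
- #3+#5: duration 11+4=15, value 23+23=46
Best: 50 pts.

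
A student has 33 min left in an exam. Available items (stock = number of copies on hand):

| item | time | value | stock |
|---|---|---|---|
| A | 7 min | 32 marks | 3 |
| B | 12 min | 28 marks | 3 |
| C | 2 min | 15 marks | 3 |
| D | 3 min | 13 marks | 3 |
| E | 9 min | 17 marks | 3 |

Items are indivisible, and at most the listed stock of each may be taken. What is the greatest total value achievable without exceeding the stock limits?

Top feasible selections:
- 3×A + 3×C + 2×D: time 33, value 167
- 3×A + 3×C + 1×D: time 30, value 154
Best: 167 marks.

167 marks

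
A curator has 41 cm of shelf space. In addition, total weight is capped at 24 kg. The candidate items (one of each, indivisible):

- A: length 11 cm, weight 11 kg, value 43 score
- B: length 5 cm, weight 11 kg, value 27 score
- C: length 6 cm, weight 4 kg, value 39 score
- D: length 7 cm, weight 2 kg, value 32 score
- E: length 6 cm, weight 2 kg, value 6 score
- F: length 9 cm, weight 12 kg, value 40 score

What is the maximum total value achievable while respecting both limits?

120 score

Feasible sets respecting both limits:
- A+C+D+E: length 30, weight 19, value 120
- C+D+E+F: length 28, weight 20, value 117
- A+C+D: length 24, weight 17, value 114
Best: 120 score.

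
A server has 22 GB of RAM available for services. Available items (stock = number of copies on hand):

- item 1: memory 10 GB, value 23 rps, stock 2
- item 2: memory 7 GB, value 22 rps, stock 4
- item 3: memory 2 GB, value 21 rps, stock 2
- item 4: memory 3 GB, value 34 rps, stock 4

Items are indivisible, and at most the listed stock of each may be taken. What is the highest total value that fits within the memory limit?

179 rps

Best selections within memory 22 and stock limits:
- 1×item 2 + 1×item 3 + 4×item 4: memory 21, value 179
- 2×item 3 + 4×item 4: memory 16, value 178
- 1×item 2 + 2×item 3 + 3×item 4: memory 20, value 166
Best: 179 rps.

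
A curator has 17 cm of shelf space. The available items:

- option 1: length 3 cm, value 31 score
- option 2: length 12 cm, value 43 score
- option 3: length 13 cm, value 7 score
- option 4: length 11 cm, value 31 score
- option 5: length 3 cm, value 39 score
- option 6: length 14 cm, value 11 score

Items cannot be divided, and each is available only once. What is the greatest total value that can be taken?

This is a 0/1 knapsack; check combinations near the capacity.
- option 1+option 4+option 5: length 3+11+3=17, value 31+31+39=101
- option 2+option 5: length 12+3=15, value 43+39=82
- option 1+option 2: length 3+12=15, value 31+43=74
Best: 101 score.

101 score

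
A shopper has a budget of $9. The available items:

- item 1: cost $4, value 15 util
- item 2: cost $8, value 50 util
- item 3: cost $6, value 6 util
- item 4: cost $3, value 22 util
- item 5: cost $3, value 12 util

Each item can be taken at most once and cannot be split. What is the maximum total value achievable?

This is a 0/1 knapsack; check combinations near the capacity.
- item 2: cost 8, value 50
- item 1+item 4: cost 4+3=7, value 15+22=37
- item 4+item 5: cost 3+3=6, value 22+12=34
- item 3+item 4: cost 6+3=9, value 6+22=28
- item 1+item 5: cost 4+3=7, value 15+12=27
Best: 50 util.

50 util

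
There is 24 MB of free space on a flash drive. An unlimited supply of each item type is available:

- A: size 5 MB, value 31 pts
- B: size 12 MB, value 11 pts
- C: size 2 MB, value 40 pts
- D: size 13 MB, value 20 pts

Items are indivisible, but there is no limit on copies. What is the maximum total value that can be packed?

Best value-per-unit is C at 40/2, and filling with it alone uses size 12×2=24. No mix of the others beats 12×40 = 480.

480 pts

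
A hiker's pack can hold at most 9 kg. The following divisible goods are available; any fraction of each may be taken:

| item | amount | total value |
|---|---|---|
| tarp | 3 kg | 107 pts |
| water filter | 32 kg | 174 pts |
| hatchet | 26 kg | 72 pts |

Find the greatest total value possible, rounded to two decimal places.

Take in order of value per unit:
- tarp (107/3 per unit): all 3 → value 107, running total 107.00
- water filter (174/32 per unit): 6 of 32 → value 6×174/32 = 32.6250, running total 139.63
Total 139.63.

139.63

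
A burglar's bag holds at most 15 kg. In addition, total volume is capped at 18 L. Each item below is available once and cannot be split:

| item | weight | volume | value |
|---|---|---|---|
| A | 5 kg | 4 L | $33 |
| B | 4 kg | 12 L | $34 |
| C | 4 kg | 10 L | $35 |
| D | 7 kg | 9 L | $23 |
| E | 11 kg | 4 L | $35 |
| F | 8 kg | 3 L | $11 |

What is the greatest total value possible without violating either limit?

$70

Feasible sets respecting both limits:
- C+E: weight 15, volume 14, value 70
- B+E: weight 15, volume 16, value 69
- A+C: weight 9, volume 14, value 68
- A+B: weight 9, volume 16, value 67
Best: $70.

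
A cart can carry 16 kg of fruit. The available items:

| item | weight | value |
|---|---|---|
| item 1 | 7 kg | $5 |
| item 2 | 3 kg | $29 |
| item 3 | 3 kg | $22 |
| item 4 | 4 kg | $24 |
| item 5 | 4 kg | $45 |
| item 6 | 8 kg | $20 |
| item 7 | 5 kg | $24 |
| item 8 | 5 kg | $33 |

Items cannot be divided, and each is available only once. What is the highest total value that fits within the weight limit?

$131

Check high-value combinations within 16 kg:
- item 2+item 4+item 5+item 8: weight 3+4+4+5=16, value 29+24+45+33=131
- item 2+item 3+item 5+item 8: weight 3+3+4+5=15, value 29+22+45+33=129
- item 3+item 4+item 5+item 8: weight 3+4+4+5=16, value 22+24+45+33=124
- item 2+item 4+item 5+item 7: weight 3+4+4+5=16, value 29+24+45+24=122
- item 2+item 3+item 4+item 5: weight 3+3+4+4=14, value 29+22+24+45=120
Best: $131.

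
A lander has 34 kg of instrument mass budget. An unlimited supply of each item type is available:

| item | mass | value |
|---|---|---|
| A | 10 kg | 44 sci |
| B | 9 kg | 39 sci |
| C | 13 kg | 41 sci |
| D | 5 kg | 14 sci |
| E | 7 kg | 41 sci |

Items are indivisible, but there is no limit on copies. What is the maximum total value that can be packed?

178 sci

Best value-per-unit is E at 41/7; filling with it alone gives 4×41 = 164.
Optimal mix: 1×D + 4×E → mass 33, value 178.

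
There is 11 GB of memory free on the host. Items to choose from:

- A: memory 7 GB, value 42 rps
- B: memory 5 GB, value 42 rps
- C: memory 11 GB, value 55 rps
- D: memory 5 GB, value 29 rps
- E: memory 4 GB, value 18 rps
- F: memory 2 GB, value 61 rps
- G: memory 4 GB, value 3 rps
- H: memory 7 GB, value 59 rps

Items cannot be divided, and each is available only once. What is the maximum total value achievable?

Check high-value combinations within 11 GB:
- B+E+F: memory 5+4+2=11, value 42+18+61=121
- F+H: memory 2+7=9, value 61+59=120
- D+E+F: memory 5+4+2=11, value 29+18+61=108
- B+F+G: memory 5+2+4=11, value 42+61+3=106
Best: 121 rps.

121 rps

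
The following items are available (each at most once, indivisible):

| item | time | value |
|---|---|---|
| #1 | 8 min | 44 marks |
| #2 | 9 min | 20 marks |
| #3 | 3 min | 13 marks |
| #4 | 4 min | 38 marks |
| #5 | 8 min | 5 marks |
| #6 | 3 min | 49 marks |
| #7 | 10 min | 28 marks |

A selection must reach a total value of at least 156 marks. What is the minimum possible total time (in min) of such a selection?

Subsets with value ≥ 156, sorted by total time:
- #1+#4+#6+#7: time 25, value 159
- #1+#2+#3+#4+#6: time 27, value 164
- #1+#3+#4+#6+#7: time 28, value 172
Minimum time: 25 min.

25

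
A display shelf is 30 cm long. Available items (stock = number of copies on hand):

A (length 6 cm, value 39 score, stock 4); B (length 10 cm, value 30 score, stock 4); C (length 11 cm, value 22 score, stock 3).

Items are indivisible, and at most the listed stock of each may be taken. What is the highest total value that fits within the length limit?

156 score

Best selections within length 30 and stock limits:
- 4×A: length 24, value 156
- 3×A + 1×B: length 28, value 147
- 3×A + 1×C: length 29, value 139
Best: 156 score.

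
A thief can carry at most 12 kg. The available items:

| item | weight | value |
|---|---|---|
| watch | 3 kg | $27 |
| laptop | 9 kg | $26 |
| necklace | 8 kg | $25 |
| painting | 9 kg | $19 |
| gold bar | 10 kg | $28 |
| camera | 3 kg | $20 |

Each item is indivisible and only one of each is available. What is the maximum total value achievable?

$53

Check high-value combinations within 12 kg:
- watch+laptop: weight 3+9=12, value 27+26=53
- watch+necklace: weight 3+8=11, value 27+25=52
- watch+camera: weight 3+3=6, value 27+20=47
- watch+painting: weight 3+9=12, value 27+19=46
Best: $53.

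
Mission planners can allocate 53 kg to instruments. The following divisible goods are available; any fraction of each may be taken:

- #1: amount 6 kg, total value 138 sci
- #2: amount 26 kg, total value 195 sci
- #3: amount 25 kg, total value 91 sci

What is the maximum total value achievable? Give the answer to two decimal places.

409.44

Take in order of value per unit:
- #1 (138/6 per unit): all 6 → value 138, running total 138.00
- #2 (195/26 per unit): all 26 → value 195, running total 333.00
- #3 (91/25 per unit): 21 of 25 → value 21×91/25 = 76.4400, running total 409.44
Total 409.44.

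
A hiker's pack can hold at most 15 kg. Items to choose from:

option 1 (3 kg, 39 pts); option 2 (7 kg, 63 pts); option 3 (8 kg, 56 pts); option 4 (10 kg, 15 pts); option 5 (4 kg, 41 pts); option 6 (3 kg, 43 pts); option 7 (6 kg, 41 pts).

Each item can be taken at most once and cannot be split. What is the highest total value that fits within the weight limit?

147 pts

Check high-value combinations within 15 kg:
- option 2+option 5+option 6: weight 7+4+3=14, value 63+41+43=147
- option 1+option 2+option 6: weight 3+7+3=13, value 39+63+43=145
- option 1+option 2+option 5: weight 3+7+4=14, value 39+63+41=143
- option 3+option 5+option 6: weight 8+4+3=15, value 56+41+43=140
Best: 147 pts.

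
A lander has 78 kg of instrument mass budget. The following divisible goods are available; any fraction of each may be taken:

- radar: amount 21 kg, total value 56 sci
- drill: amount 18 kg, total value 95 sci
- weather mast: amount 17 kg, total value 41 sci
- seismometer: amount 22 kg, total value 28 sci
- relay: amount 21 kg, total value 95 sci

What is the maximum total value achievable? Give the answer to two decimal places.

288.27

Take in order of value per unit:
- drill (95/18 per unit): all 18 → value 95, running total 95.00
- relay (95/21 per unit): all 21 → value 95, running total 190.00
- radar (56/21 per unit): all 21 → value 56, running total 246.00
- weather mast (41/17 per unit): all 17 → value 41, running total 287.00
- seismometer (28/22 per unit): 1 of 22 → value 1×28/22 = 1.2727, running total 288.27
Total 288.27.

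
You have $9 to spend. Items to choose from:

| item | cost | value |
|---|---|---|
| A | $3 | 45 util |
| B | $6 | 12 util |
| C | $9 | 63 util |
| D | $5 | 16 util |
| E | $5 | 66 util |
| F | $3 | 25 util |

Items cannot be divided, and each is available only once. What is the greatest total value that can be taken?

111 util

Check high-value combinations within $9:
- A+E: cost 3+5=8, value 45+66=111
- E+F: cost 5+3=8, value 66+25=91
- A+F: cost 3+3=6, value 45+25=70
Best: 111 util.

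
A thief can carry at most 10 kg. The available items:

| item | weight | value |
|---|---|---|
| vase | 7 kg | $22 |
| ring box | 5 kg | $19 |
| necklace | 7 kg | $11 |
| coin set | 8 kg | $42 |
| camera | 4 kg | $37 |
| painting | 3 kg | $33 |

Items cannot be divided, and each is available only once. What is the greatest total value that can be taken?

$70

Check high-value combinations within 10 kg:
- camera+painting: weight 4+3=7, value 37+33=70
- ring box+camera: weight 5+4=9, value 19+37=56
- vase+painting: weight 7+3=10, value 22+33=55
Best: $70.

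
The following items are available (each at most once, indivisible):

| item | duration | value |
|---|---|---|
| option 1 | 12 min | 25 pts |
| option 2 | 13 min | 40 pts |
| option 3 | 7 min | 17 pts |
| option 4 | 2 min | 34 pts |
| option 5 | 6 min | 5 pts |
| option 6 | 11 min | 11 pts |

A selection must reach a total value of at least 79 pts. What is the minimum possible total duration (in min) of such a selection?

21

Subsets with value ≥ 79, sorted by total duration:
- option 2+option 4+option 5: duration 21, value 79
- option 2+option 3+option 4: duration 22, value 91
Minimum duration: 21 min.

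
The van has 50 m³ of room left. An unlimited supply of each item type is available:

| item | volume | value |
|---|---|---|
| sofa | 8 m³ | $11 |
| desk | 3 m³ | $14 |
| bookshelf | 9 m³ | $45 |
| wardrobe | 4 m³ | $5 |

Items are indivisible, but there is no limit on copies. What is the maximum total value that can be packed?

Best value-per-unit is bookshelf at 45/9; filling with it alone gives 5×45 = 225.
Optimal mix: 1×desk + 5×bookshelf → volume 48, value 239.

$239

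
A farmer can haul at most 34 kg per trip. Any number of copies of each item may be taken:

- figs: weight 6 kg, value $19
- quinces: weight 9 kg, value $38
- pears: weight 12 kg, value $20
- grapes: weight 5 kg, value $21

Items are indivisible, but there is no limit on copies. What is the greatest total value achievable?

Best value-per-unit is quinces at 38/9; filling with it alone gives 3×38 = 114.
Optimal mix: 1×quinces + 5×grapes → weight 34, value 143.

$143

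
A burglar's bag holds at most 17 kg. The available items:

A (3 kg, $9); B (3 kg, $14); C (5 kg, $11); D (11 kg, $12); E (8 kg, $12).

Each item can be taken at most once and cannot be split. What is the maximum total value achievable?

$37

Check high-value combinations within 17 kg:
- B+C+E: weight 3+5+8=16, value 14+11+12=37
- A+B+E: weight 3+3+8=14, value 9+14+12=35
- A+B+D: weight 3+3+11=17, value 9+14+12=35
Best: $37.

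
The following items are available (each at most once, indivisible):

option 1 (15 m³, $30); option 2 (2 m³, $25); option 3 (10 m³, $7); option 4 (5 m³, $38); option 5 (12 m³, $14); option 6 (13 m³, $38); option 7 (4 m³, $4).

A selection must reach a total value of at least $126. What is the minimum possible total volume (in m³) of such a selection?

Subsets with value ≥ 126, sorted by total volume:
- option 1+option 2+option 4+option 6: volume 35, value 131
- option 1+option 2+option 4+option 6+option 7: volume 39, value 135
Minimum volume: 35 m³.

35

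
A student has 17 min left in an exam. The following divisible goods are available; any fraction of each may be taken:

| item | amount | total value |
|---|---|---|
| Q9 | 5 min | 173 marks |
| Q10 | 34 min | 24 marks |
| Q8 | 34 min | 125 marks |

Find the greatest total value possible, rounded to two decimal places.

Take in order of value per unit:
- Q9 (173/5 per unit): all 5 → value 173, running total 173.00
- Q8 (125/34 per unit): 12 of 34 → value 12×125/34 = 44.1176, running total 217.12
Total 217.12.

217.12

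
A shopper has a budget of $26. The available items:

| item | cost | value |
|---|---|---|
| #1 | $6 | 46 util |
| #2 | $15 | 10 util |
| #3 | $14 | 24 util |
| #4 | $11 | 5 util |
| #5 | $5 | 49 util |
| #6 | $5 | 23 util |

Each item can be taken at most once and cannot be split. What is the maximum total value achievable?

119 util

Check high-value combinations within $26:
- #1+#3+#5: cost 6+14+5=25, value 46+24+49=119
- #1+#5+#6: cost 6+5+5=16, value 46+49+23=118
- #1+#2+#5: cost 6+15+5=26, value 46+10+49=105
Best: 119 util.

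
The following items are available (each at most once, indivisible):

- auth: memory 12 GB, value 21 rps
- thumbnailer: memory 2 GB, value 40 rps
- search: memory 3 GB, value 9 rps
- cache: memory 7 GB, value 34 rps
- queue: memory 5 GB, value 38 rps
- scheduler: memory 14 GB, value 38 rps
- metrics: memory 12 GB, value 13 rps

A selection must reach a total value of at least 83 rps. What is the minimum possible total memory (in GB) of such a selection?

10

Subsets with value ≥ 83, sorted by total memory:
- thumbnailer+search+queue: memory 10, value 87
- thumbnailer+search+cache: memory 12, value 83
Minimum memory: 10 GB.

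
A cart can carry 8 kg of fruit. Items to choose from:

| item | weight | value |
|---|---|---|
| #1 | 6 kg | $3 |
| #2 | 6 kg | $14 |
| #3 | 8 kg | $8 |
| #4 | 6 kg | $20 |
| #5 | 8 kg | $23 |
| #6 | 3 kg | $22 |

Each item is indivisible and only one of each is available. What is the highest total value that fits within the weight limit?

Check high-value combinations within 8 kg:
- #5: weight 8, value 23
- #6: weight 3, value 22
- #4: weight 6, value 20
- #2: weight 6, value 14
Best: $23.

$23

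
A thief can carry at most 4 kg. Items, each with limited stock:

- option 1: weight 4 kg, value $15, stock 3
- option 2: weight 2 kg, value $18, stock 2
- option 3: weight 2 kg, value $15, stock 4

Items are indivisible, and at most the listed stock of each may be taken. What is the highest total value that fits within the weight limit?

$36

Top feasible selections:
- 2×option 2: weight 4, value 36
- 1×option 2 + 1×option 3: weight 4, value 33
- 2×option 3: weight 4, value 30
Best: $36.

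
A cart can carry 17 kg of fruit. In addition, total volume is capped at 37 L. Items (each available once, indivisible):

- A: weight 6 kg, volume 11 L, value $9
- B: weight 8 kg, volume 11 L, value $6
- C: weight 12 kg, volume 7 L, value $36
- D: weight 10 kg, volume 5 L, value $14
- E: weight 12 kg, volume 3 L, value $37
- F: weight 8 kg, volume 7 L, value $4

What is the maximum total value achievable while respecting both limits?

Feasible sets respecting both limits:
- E: weight 12, volume 3, value 37
- C: weight 12, volume 7, value 36
- A+D: weight 16, volume 16, value 23
Best: $37.

$37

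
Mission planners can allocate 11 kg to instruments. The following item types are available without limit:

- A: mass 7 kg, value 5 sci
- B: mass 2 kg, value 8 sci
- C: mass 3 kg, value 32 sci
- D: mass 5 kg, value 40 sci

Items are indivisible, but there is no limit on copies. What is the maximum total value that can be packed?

Best value-per-unit is C at 32/3; filling with it alone gives 3×32 = 96.
Optimal mix: 1×B + 3×C → mass 11, value 104.

104 sci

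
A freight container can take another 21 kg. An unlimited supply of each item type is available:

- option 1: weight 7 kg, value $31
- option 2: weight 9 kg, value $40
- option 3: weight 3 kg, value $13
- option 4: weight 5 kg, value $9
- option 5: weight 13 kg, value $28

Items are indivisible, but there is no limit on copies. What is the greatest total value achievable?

$93

Best value-per-unit is option 2 at 40/9; filling with it alone gives 2×40 = 80.
Optimal mix: 3×option 1 → weight 21, value 93.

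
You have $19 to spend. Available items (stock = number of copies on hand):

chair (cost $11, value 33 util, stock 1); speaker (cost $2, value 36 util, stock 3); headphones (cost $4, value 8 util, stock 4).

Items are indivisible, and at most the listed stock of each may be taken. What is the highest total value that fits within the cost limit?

Best selections within cost 19 and stock limits:
- 1×chair + 3×speaker: cost 17, value 141
- 3×speaker + 3×headphones: cost 18, value 132
- 3×speaker + 2×headphones: cost 14, value 124
Best: 141 util.

141 util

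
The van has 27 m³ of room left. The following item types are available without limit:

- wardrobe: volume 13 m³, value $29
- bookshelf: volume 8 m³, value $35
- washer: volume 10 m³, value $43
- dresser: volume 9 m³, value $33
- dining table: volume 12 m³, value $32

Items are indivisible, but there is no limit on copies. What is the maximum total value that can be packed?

$113

Best value-per-unit is bookshelf at 35/8; filling with it alone gives 3×35 = 105.
Optimal mix: 2×bookshelf + 1×washer → volume 26, value 113.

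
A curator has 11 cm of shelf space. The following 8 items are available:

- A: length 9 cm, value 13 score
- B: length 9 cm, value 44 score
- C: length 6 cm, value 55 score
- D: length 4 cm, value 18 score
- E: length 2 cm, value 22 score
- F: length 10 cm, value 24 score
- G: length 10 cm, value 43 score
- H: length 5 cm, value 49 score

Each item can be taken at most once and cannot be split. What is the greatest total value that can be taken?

104 score

This is a 0/1 knapsack; check combinations near the capacity.
- C+H: length 6+5=11, value 55+49=104
- D+E+H: length 4+2+5=11, value 18+22+49=89
- C+E: length 6+2=8, value 55+22=77
- C+D: length 6+4=10, value 55+18=73
- E+H: length 2+5=7, value 22+49=71
Best: 104 score.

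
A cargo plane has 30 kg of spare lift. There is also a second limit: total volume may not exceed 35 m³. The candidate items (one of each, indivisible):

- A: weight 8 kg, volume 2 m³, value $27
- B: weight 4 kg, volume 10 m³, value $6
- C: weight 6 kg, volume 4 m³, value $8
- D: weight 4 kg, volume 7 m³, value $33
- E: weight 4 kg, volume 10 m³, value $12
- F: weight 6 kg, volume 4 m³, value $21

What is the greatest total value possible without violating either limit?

$101

Feasible sets respecting both limits:
- A+C+D+E+F: weight 28, volume 27, value 101
- A+B+D+E+F: weight 26, volume 33, value 99
- A+B+C+D+F: weight 28, volume 27, value 95
- A+D+E+F: weight 22, volume 23, value 93
Best: $101.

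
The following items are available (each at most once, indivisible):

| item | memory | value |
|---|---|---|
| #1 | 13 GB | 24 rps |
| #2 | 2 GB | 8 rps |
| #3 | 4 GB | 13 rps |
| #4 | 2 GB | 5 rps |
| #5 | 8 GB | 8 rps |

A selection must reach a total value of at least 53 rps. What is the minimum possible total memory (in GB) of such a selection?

Subsets with value ≥ 53, sorted by total memory:
- #1+#2+#3+#5: memory 27, value 53
- #1+#2+#3+#4+#5: memory 29, value 58
Minimum memory: 27 GB.

27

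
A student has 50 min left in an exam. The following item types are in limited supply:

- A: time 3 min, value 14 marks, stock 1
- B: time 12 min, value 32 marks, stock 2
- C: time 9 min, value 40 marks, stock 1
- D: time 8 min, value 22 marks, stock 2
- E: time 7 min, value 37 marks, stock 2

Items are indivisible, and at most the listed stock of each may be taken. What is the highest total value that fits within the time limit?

Top feasible selections:
- 1×A + 2×B + 1×C + 2×E: time 50, value 192
- 1×A + 1×B + 1×C + 1×D + 2×E: time 46, value 182
- 2×B + 1×C + 2×E: time 47, value 178
- 1×A + 2×B + 1×D + 2×E: time 49, value 174
Best: 192 marks.

192 marks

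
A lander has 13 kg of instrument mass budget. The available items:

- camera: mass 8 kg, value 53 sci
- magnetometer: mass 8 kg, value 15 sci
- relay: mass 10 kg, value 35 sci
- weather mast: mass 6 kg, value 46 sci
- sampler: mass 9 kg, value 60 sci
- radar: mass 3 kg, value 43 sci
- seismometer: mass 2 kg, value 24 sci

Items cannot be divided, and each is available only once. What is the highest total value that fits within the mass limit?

120 sci

Check high-value combinations within 13 kg:
- camera+radar+seismometer: mass 8+3+2=13, value 53+43+24=120
- weather mast+radar+seismometer: mass 6+3+2=11, value 46+43+24=113
- sampler+radar: mass 9+3=12, value 60+43=103
- camera+radar: mass 8+3=11, value 53+43=96
- weather mast+radar: mass 6+3=9, value 46+43=89
Best: 120 sci.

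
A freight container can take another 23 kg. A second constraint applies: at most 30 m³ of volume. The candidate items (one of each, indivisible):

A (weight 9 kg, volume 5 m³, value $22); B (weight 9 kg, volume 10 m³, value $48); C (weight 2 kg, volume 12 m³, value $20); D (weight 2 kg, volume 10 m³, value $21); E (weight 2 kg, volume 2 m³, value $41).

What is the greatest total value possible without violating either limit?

Feasible sets respecting both limits:
- A+B+D+E: weight 22, volume 27, value 132
- A+B+C+E: weight 22, volume 29, value 131
- A+B+E: weight 20, volume 17, value 111
Best: $132.

$132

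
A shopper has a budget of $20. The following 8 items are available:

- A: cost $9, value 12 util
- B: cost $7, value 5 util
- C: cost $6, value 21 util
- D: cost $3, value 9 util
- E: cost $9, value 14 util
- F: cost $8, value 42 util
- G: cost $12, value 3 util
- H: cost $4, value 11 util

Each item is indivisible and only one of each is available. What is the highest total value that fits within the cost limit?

74 util

Check high-value combinations within $20:
- C+F+H: cost 6+8+4=18, value 21+42+11=74
- C+D+F: cost 6+3+8=17, value 21+9+42=72
- D+E+F: cost 3+9+8=20, value 9+14+42=65
- C+F: cost 6+8=14, value 21+42=63
- A+D+F: cost 9+3+8=20, value 12+9+42=63
Best: 74 util.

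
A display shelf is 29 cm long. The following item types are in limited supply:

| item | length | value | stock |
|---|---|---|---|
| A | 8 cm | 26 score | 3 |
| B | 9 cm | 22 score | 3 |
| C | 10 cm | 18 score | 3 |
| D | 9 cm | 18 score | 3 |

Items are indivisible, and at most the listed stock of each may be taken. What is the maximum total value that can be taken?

Top feasible selections:
- 3×A: length 24, value 78
- 2×A + 1×B: length 25, value 74
- 2×A + 1×D: length 25, value 70
Best: 78 score.

78 score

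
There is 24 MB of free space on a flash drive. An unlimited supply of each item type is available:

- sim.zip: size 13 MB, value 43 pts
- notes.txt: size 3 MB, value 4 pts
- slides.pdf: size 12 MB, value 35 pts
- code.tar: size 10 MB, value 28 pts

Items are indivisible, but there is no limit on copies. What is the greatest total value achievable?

Best value-per-unit is sim.zip at 43/13; filling with it alone gives 1×43 = 43.
Optimal mix: 1×sim.zip + 1×code.tar → size 23, value 71.

71 pts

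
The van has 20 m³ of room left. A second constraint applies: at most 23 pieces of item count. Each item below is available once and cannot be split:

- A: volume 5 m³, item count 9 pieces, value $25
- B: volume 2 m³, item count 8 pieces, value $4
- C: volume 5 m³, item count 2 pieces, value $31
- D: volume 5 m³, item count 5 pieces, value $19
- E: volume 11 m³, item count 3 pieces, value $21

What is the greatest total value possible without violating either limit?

$75

Feasible sets respecting both limits:
- A+C+D: volume 15, item count 16, value 75
- A+B+C: volume 12, item count 19, value 60
- A+C: volume 10, item count 11, value 56
- B+C+E: volume 18, item count 13, value 56
Best: $75.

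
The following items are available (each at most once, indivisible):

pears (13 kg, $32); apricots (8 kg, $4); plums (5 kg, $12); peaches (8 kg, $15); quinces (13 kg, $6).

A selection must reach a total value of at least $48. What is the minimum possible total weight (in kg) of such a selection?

Subsets with value ≥ 48, sorted by total weight:
- pears+plums+peaches: weight 26, value 59
- pears+apricots+plums: weight 26, value 48
- pears+apricots+peaches: weight 29, value 51
Minimum weight: 26 kg.

26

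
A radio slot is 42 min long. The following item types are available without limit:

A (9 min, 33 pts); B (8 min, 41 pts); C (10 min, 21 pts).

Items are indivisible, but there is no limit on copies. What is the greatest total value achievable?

205 pts

Best value-per-unit is B at 41/8, and filling with it alone uses duration 5×8=40. No mix of the others beats 5×41 = 205.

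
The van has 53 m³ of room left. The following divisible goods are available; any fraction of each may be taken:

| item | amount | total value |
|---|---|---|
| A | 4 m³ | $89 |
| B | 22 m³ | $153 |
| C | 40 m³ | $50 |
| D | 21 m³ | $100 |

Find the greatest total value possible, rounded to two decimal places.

Take in order of value per unit:
- A (89/4 per unit): all 4 → value 89, running total 89.00
- B (153/22 per unit): all 22 → value 153, running total 242.00
- D (100/21 per unit): all 21 → value 100, running total 342.00
- C (50/40 per unit): 6 of 40 → value 6×50/40 = 7.5000, running total 349.50
Total 349.50.

349.50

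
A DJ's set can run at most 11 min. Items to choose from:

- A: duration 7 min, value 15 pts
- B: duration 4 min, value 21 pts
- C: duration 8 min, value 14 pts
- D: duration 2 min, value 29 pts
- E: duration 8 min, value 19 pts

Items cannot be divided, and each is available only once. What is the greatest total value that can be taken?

50 pts

Check high-value combinations within 11 min:
- B+D: duration 4+2=6, value 21+29=50
- D+E: duration 2+8=10, value 29+19=48
- A+D: duration 7+2=9, value 15+29=44
- C+D: duration 8+2=10, value 14+29=43
Best: 50 pts.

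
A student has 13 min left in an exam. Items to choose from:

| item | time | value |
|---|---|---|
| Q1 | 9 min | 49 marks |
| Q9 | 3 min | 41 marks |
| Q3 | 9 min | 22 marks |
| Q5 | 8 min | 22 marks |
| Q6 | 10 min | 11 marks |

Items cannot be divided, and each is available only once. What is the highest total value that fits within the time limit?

90 marks

Check high-value combinations within 13 min:
- Q1+Q9: time 9+3=12, value 49+41=90
- Q9+Q5: time 3+8=11, value 41+22=63
- Q9+Q3: time 3+9=12, value 41+22=63
- Q9+Q6: time 3+10=13, value 41+11=52
Best: 90 marks.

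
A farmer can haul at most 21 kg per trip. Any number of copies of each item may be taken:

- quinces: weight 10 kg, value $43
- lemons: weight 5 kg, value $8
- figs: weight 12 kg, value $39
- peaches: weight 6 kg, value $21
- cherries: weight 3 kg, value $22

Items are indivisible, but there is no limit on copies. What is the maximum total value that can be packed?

Best value-per-unit is cherries at 22/3, and filling with it alone uses weight 7×3=21. No mix of the others beats 7×22 = 154.

$154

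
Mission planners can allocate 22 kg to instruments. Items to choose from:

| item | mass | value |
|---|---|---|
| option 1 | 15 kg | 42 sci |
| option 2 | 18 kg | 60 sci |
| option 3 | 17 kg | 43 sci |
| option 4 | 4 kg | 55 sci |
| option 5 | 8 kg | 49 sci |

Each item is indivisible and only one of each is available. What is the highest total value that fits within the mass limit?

Check high-value combinations within 22 kg:
- option 2+option 4: mass 18+4=22, value 60+55=115
- option 4+option 5: mass 4+8=12, value 55+49=104
- option 3+option 4: mass 17+4=21, value 43+55=98
- option 1+option 4: mass 15+4=19, value 42+55=97
- option 2: mass 18, value 60
Best: 115 sci.

115 sci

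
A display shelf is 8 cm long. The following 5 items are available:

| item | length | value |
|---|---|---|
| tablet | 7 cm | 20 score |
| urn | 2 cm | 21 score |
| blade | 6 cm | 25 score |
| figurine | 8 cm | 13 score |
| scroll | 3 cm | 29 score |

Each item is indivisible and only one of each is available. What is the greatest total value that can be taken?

Check high-value combinations within 8 cm:
- urn+scroll: length 2+3=5, value 21+29=50
- urn+blade: length 2+6=8, value 21+25=46
- scroll: length 3, value 29
- blade: length 6, value 25
- urn: length 2, value 21
Best: 50 score.

50 score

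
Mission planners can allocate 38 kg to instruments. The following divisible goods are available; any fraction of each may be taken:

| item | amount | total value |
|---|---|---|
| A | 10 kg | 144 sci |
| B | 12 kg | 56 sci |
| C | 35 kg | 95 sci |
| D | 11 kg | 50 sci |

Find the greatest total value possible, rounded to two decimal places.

263.57

Take in order of value per unit:
- A (144/10 per unit): all 10 → value 144, running total 144.00
- B (56/12 per unit): all 12 → value 56, running total 200.00
- D (50/11 per unit): all 11 → value 50, running total 250.00
- C (95/35 per unit): 5 of 35 → value 5×95/35 = 13.5714, running total 263.57
Total 263.57.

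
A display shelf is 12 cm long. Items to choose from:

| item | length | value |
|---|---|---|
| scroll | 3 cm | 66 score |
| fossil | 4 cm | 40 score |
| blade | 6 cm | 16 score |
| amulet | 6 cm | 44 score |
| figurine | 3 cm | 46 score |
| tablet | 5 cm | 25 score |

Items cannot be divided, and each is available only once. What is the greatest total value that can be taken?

156 score

This is a 0/1 knapsack; check combinations near the capacity.
- scroll+amulet+figurine: length 3+6+3=12, value 66+44+46=156
- scroll+fossil+figurine: length 3+4+3=10, value 66+40+46=152
- scroll+figurine+tablet: length 3+3+5=11, value 66+46+25=137
- scroll+fossil+tablet: length 3+4+5=12, value 66+40+25=131
- scroll+blade+figurine: length 3+6+3=12, value 66+16+46=128
Best: 156 score.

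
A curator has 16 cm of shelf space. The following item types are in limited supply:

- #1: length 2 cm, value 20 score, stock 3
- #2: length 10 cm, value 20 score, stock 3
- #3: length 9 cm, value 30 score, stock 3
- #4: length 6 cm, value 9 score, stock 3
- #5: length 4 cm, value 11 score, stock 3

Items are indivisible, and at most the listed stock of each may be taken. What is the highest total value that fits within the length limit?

Best selections within length 16 and stock limits:
- 3×#1 + 1×#3: length 15, value 90
- 3×#1 + 2×#5: length 14, value 82
Best: 90 score.

90 score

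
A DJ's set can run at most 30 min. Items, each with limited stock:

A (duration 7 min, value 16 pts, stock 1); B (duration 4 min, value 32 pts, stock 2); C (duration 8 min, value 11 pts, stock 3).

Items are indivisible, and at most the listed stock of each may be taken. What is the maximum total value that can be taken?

91 pts

Best selections within duration 30 and stock limits:
- 1×A + 2×B + 1×C: duration 23, value 91
- 2×B + 2×C: duration 24, value 86
- 1×A + 2×B: duration 15, value 80
Best: 91 pts.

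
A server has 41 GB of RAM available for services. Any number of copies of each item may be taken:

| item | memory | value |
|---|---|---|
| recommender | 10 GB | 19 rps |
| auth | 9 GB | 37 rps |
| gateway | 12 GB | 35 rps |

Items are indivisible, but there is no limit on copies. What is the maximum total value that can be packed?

148 rps

Best value-per-unit is auth at 37/9, and filling with it alone uses memory 4×9=36. No mix of the others beats 4×37 = 148.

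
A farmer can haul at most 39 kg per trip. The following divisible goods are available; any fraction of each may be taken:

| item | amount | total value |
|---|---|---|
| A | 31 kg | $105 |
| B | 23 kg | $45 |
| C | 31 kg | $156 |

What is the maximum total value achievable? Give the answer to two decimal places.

Take in order of value per unit:
- C (156/31 per unit): all 31 → value 156, running total 156.00
- A (105/31 per unit): 8 of 31 → value 8×105/31 = 27.0968, running total 183.10
Total 183.10.

183.10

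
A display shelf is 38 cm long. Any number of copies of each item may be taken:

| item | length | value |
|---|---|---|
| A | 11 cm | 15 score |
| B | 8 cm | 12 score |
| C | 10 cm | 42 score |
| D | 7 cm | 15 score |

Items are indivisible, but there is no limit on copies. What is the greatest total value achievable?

141 score

Best value-per-unit is C at 42/10; filling with it alone gives 3×42 = 126.
Optimal mix: 3×C + 1×D → length 37, value 141.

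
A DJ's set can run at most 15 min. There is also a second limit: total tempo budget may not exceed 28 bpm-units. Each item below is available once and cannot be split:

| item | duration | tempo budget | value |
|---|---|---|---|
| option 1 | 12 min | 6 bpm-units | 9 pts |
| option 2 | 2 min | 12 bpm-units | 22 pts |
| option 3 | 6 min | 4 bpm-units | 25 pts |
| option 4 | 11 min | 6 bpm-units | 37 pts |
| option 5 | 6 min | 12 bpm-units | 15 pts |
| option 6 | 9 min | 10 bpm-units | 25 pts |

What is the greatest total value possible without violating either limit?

Feasible sets respecting both limits:
- option 2+option 3+option 5: duration 14, tempo budget 28, value 62
- option 2+option 4: duration 13, tempo budget 18, value 59
- option 3+option 6: duration 15, tempo budget 14, value 50
- option 2+option 3: duration 8, tempo budget 16, value 47
Best: 62 pts.

62 pts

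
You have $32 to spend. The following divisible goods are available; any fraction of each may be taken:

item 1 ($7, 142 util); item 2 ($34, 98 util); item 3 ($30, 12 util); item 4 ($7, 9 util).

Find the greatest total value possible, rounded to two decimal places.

214.06

Take in order of value per unit:
- item 1 (142/7 per unit): all 7 → value 142, running total 142.00
- item 2 (98/34 per unit): 25 of 34 → value 25×98/34 = 72.0588, running total 214.06
Total 214.06.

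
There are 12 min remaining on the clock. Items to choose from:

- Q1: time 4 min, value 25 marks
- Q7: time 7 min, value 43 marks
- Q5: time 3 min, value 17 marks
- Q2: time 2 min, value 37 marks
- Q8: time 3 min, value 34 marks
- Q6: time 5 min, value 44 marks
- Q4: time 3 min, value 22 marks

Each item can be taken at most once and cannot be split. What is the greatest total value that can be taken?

Check high-value combinations within 12 min:
- Q1+Q2+Q8+Q4: time 4+2+3+3=12, value 25+37+34+22=118
- Q2+Q8+Q6: time 2+3+5=10, value 37+34+44=115
- Q7+Q2+Q8: time 7+2+3=12, value 43+37+34=114
- Q1+Q5+Q2+Q8: time 4+3+2+3=12, value 25+17+37+34=113
- Q5+Q2+Q8+Q4: time 3+2+3+3=11, value 17+37+34+22=110
Best: 118 marks.

118 marks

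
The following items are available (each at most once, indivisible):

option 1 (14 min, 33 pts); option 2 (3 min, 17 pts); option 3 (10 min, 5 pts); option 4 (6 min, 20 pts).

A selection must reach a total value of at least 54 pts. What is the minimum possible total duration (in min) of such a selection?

Subsets with value ≥ 54, sorted by total duration:
- option 1+option 2+option 4: duration 23, value 70
- option 1+option 2+option 3: duration 27, value 55
Minimum duration: 23 min.

23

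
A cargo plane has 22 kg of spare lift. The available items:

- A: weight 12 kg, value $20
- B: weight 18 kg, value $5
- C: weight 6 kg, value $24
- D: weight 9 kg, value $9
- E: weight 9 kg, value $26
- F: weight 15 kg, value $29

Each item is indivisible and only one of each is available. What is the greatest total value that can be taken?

Check high-value combinations within 22 kg:
- C+F: weight 6+15=21, value 24+29=53
- C+E: weight 6+9=15, value 24+26=50
- A+E: weight 12+9=21, value 20+26=46
Best: $53.

$53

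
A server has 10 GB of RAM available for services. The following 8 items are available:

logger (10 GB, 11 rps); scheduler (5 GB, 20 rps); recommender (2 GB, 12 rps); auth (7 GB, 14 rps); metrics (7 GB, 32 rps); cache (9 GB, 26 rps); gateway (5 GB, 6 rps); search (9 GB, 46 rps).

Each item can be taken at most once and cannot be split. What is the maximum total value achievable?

46 rps

Check high-value combinations within 10 GB:
- search: memory 9, value 46
- recommender+metrics: memory 2+7=9, value 12+32=44
- scheduler+recommender: memory 5+2=7, value 20+12=32
- metrics: memory 7, value 32
- recommender+auth: memory 2+7=9, value 12+14=26
Best: 46 rps.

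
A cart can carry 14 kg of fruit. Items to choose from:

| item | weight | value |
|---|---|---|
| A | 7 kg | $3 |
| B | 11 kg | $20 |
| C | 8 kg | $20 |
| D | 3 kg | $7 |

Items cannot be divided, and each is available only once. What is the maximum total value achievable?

Check high-value combinations within 14 kg:
- C+D: weight 8+3=11, value 20+7=27
- B+D: weight 11+3=14, value 20+7=27
- C: weight 8, value 20
Best: $27.

$27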